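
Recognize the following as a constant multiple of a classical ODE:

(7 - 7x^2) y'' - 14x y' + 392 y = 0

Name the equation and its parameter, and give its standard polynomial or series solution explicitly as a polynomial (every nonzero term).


All three coefficients share the factor 7; dividing through by 7 gives  (1 - x^2) y'' - 2x y' + 56 y = 0.
This matches the Legendre equation (1 - x^2) y'' - 2x y' + n(n+1) y = 0 (note the -2x y' term) with n(n+1) = 56, so n = 7; the polynomial solution is P_7(x).
With y = sum_k a_k x^k, matching x^k gives (k+2)(k+1) a_{k+2} = [k(k+1) - n(n+1)] a_k = (k - 7)(k + 8) a_k. The right side vanishes at k = 7, so the series with the parity of 7 terminates at degree 7.
Standard normalization (P_n(1) = 1): leading coefficient (2n)!/(2^n (n!)^2) = 87178291200/(128*25401600) = 429/16, so a_7 = 429/16. Work downward with a_k = (k+1)(k+2) a_{k+2} / ((k - 7)(k + 8)):
  a_5 = (6)(7)(429/16) / ((5 - 7)(5 + 8)) = (9009/8)/(-26) = -693/16
  a_3 = (4)(5)(-693/16) / ((3 - 7)(3 + 8)) = (-3465/4)/(-44) = 315/16
  a_1 = (2)(3)(315/16) / ((1 - 7)(1 + 8)) = (945/8)/(-54) = -35/16
Hence P_7(x) = 429 x^7/16 - 693 x^5/16 + 315 x^3/16 - 35 x/16.

P_7(x); series = 429 x^7/16 - 693 x^5/16 + 315 x^3/16 - 35 x/16


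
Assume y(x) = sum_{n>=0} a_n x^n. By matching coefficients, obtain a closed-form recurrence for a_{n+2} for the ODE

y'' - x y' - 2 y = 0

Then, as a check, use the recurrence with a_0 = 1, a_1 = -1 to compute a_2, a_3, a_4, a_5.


Substitute y = sum_n a_n x^n.
y''(x) has coefficient (n+2)(n+1) a_{n+2} at x^n;
-x y'(x) has coefficient -n a_n at x^n (shift);
-2 y(x) has coefficient -2 a_n at x^n.
Matching x^n: (n+2)(n+1) a_{n+2} + (-n - 2) a_n = 0.
Thus a_{n+2} = (n + 2) / ((n+1)(n+2)) * a_n.

Check with a_0 = 1, a_1 = -1 (apply the recurrence for n = 0, 1, 2, 3): a_0 = 1, a_1 = -1, a_2 = 1, a_3 = -1/2, a_4 = 1/3, a_5 = -1/8.

a_(n+2) = (n + 2) / ((n+1)(n+2)) * a_n; check: a_0 = 1, a_1 = -1, a_2 = 1, a_3 = -1/2, a_4 = 1/3, a_5 = -1/8


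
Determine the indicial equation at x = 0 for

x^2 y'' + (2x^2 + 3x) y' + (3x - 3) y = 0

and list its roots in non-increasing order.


Divide by x^2 to reach normal form y'' + P_1(x) y' + P_2(x) y = 0 with P_1(x) = 2 + 3/x and P_2(x) = 3/x - 3/x^2.
x = 0 is a singular point because the y'-coefficient 2 + 3/x has a pole at x = 0 and the y-coefficient 3/x - 3/x^2 has a pole at x = 0.
It is a regular singular point because x P_1(x) = p(x) = 2x + 3 and x^2 P_2(x) = q(x) = 3x - 3 are polynomials, hence analytic at x = 0.
p(0) = 3,  q(0) = -3.
Indicial equation: r(r-1) + p(0) r + q(0) = 0, i.e. r^2 + (p(0) - 1) r + q(0) = 0, i.e. r^2 + 2 r - 3 = 0.
Discriminant: (2)^2 - 4(-3) = 16, so r = (-2 ± 4)/2.
Solving: r_1 = 1, r_2 = -3.

indicial: r^2 + 2 r - 3 = 0; roots r_1 = 1, r_2 = -3


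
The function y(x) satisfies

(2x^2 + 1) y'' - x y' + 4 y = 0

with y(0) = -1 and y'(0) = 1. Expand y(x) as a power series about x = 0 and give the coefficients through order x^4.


Ansatz: y(x) = sum_{n>=0} a_n x^n, so y'(x) = sum_{n>=1} n a_n x^(n-1) and y''(x) = sum_{n>=2} n(n-1) a_n x^(n-2).
Substitute into P(x) y'' + Q(x) y' + R(x) y = 0 with P(x) = 2x^2 + 1, Q(x) = -x, R(x) = 4, and match powers of x.
Initial conditions: a_0 = -1, a_1 = 1.
Setting the coefficient of each power of x to zero and solving order by order (substituting the coefficients already found):
  x^0: 2 a_2 + 4 a_0 = 0  ->  2 a_2 = -4 a_0 = 4  ->  a_2 = 2
  x^1: 6 a_3 + 3 a_1 = 0  ->  6 a_3 = -3 a_1 = -3  ->  a_3 = -1/2
  x^2: 12 a_4 + 6 a_2 = 0  ->  12 a_4 = -6 a_2 = -12  ->  a_4 = -1
Truncated series: y(x) = -1 + x + 2 x^2 - (1/2) x^3 - x^4 + O(x^5).

a_0 = -1; a_1 = 1; a_2 = 2; a_3 = -1/2; a_4 = -1


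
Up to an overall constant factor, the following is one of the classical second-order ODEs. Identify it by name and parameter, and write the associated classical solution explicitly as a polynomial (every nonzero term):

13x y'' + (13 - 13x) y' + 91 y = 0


All three coefficients share the factor 13; dividing through by 13 gives  x y'' + (1 - x) y' + 7 y = 0.
This matches the Laguerre equation x y'' + (1 - x) y' + n y = 0 with n = 7; the polynomial solution is L_7(x).
With y = sum_k a_k x^k, matching x^k gives (k+1)k a_{k+1} + (k+1) a_{k+1} - k a_k + n a_k = 0, i.e. (k+1)^2 a_{k+1} = (k - n) a_k = (k - 7) a_k. The right side vanishes at k = 7, so the series terminates at degree 7.
Standard normalization L_n(0) = 1 gives a_0 = 1. Work upward with a_{k+1} = (k - 7) a_k / (k+1)^2:
  a_1 = (0 - 7)(1) / 1^2 = -7/1 = -7
  a_2 = (1 - 7)(-7) / 2^2 = 42/4 = 21/2
  a_3 = (2 - 7)(21/2) / 3^2 = (-105/2)/9 = -35/6
  a_4 = (3 - 7)(-35/6) / 4^2 = (70/3)/16 = 35/24
  a_5 = (4 - 7)(35/24) / 5^2 = (-35/8)/25 = -7/40
  a_6 = (5 - 7)(-7/40) / 6^2 = (7/20)/36 = 7/720
  a_7 = (6 - 7)(7/720) / 7^2 = (-7/720)/49 = -1/5040
Hence L_7(x) = -x^7/5040 + 7 x^6/720 - 7 x^5/40 + 35 x^4/24 - 35 x^3/6 + 21 x^2/2 - 7 x + 1.

L_7(x); series = -x^7/5040 + 7 x^6/720 - 7 x^5/40 + 35 x^4/24 - 35 x^3/6 + 21 x^2/2 - 7 x + 1


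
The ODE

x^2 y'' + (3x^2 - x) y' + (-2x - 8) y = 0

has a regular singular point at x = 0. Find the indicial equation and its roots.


Divide by x^2 to reach normal form y'' + P_1(x) y' + P_2(x) y = 0 with P_1(x) = 3 - 1/x and P_2(x) = -2/x - 8/x^2.
x = 0 is a singular point because the y'-coefficient 3 - 1/x has a pole at x = 0 and the y-coefficient -2/x - 8/x^2 has a pole at x = 0.
It is a regular singular point because x P_1(x) = p(x) = 3x - 1 and x^2 P_2(x) = q(x) = -2x - 8 are polynomials, hence analytic at x = 0.
p(0) = -1,  q(0) = -8.
Indicial equation: r(r-1) + p(0) r + q(0) = 0, i.e. r^2 + (p(0) - 1) r + q(0) = 0, i.e. r^2 - 2 r - 8 = 0.
Discriminant: (-2)^2 - 4(-8) = 36, so r = (2 ± 6)/2.
Solving: r_1 = 4, r_2 = -2.

indicial: r^2 - 2 r - 8 = 0; roots r_1 = 4, r_2 = -2


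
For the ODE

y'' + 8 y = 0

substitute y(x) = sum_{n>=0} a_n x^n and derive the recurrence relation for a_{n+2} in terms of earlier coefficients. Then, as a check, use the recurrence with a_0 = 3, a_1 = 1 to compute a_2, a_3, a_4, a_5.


Substitute y = sum_n a_n x^n into y'' + (const) y = 0.
y''(x) = sum_{n>=0} (n+2)(n+1) a_{n+2} x^n.
The ODE becomes sum_n [(n+2)(n+1) a_{n+2} + 8 a_n] x^n = 0.
Setting each coefficient to zero gives the recurrence:
  (n+2)(n+1) a_{n+2} + 8 a_n = 0,
  a_{n+2} = -8 / ((n+1)(n+2)) a_n.

Check with a_0 = 3, a_1 = 1 (apply the recurrence for n = 0, 1, 2, 3): a_0 = 3, a_1 = 1, a_2 = -12, a_3 = -4/3, a_4 = 8, a_5 = 8/15.

a_{n+2} = -8/((n+1)(n+2)) * a_n; check: a_0 = 3, a_1 = 1, a_2 = -12, a_3 = -4/3, a_4 = 8, a_5 = 8/15


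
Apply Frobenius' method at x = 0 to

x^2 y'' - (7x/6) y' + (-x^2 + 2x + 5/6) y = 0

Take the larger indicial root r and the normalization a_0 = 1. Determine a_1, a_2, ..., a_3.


Write in Frobenius form y'' + (p(x)/x) y' + (q(x)/x^2) y = 0:
  p(x) = -7/6,  q(x) = -x^2 + 2x + 5/6.
Indicial equation: r(r-1) + (-7/6) r + (5/6) = 0 -> roots r_1 = 5/3, r_2 = 1/2.
Take r = r_1 = 5/3. Let y(x) = x^r sum_{n>=0} a_n x^n with a_0 = 1.
Substitute y = x^r sum a_n x^n and match x^{r+n}. The recurrence is
  D(n) a_n + 2 a_{n-1} - 1 a_{n-2} = 0,  where D(n) = (r+n)(r+n-1) + (-7/6)(r+n) + (5/6).
  a_n = [-2 a_{n-1} + 1 a_{n-2}] / D(n).
Since the indicial polynomial factors as (r - r_1)(r - r_2), D(n) = (r_1 + n - r_1)(r_1 + n - r_2) = n(n + 7/6).
Evaluating step by step (a_0 = 1):
  n = 1: D(1) = 1(1 + 7/6) = 13/6; numerator = -2(1) = -2; a_1 = (-2)/(13/6) = -12/13
  n = 2: D(2) = 2(2 + 7/6) = 19/3; numerator = -2(-12/13) + 1(1) = 37/13; a_2 = (37/13)/(19/3) = 111/247
  n = 3: D(3) = 3(3 + 7/6) = 25/2; numerator = -2(111/247) + 1(-12/13) = -450/247; a_3 = (-450/247)/(25/2) = -36/247

r = 5/3; a_0 = 1; a_1 = -12/13; a_2 = 111/247; a_3 = -36/247


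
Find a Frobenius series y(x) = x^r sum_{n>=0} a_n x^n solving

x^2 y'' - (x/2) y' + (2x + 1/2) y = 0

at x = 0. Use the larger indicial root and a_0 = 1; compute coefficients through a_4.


Write in Frobenius form y'' + (p(x)/x) y' + (q(x)/x^2) y = 0:
  p(x) = -1/2,  q(x) = 2x + 1/2.
Indicial equation: r(r-1) + (-1/2) r + (1/2) = 0 -> roots r_1 = 1, r_2 = 1/2.
Take r = r_1 = 1. Let y(x) = x^r sum_{n>=0} a_n x^n with a_0 = 1.
Substitute y = x^r sum a_n x^n and match x^{r+n}. The recurrence is
  D(n) a_n + 2 a_{n-1} = 0,  where D(n) = (r+n)(r+n-1) + (-1/2)(r+n) + (1/2).
  a_n = -2 / D(n) * a_{n-1}.
Since the indicial polynomial factors as (r - r_1)(r - r_2), D(n) = (r_1 + n - r_1)(r_1 + n - r_2) = n(n + 1/2).
Evaluating step by step (a_0 = 1):
  n = 1: D(1) = 1(1 + 1/2) = 3/2; numerator = -2(1) = -2; a_1 = (-2)/(3/2) = -4/3
  n = 2: D(2) = 2(2 + 1/2) = 5; numerator = -2(-4/3) = 8/3; a_2 = (8/3)/(5) = 8/15
  n = 3: D(3) = 3(3 + 1/2) = 21/2; numerator = -2(8/15) = -16/15; a_3 = (-16/15)/(21/2) = -32/315
  n = 4: D(4) = 4(4 + 1/2) = 18; numerator = -2(-32/315) = 64/315; a_4 = (64/315)/(18) = 32/2835

r = 1; a_0 = 1; a_1 = -4/3; a_2 = 8/15; a_3 = -32/315; a_4 = 32/2835


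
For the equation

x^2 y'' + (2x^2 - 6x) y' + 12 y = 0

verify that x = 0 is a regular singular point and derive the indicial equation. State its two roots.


Divide by x^2 to reach normal form y'' + P_1(x) y' + P_2(x) y = 0 with P_1(x) = 2 - 6/x and P_2(x) = 12/x^2.
x = 0 is a singular point because the y'-coefficient 2 - 6/x has a pole at x = 0 and the y-coefficient 12/x^2 has a pole at x = 0.
It is a regular singular point because x P_1(x) = p(x) = 2x - 6 and x^2 P_2(x) = q(x) = 12 are polynomials, hence analytic at x = 0.
p(0) = -6,  q(0) = 12.
Indicial equation: r(r-1) + p(0) r + q(0) = 0, i.e. r^2 + (p(0) - 1) r + q(0) = 0, i.e. r^2 - 7 r + 12 = 0.
Discriminant: (-7)^2 - 4(12) = 1, so r = (7 ± 1)/2.
Solving: r_1 = 4, r_2 = 3.

indicial: r^2 - 7 r + 12 = 0; roots r_1 = 4, r_2 = 3


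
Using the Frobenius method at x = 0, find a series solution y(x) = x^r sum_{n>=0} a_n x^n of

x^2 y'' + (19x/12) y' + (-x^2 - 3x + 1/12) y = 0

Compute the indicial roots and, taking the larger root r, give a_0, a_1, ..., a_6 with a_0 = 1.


Write in Frobenius form y'' + (p(x)/x) y' + (q(x)/x^2) y = 0:
  p(x) = 19/12,  q(x) = -x^2 - 3x + 1/12.
Indicial equation: r(r-1) + (19/12) r + (1/12) = 0 -> roots r_1 = -1/4, r_2 = -1/3.
Take r = r_1 = -1/4. Let y(x) = x^r sum_{n>=0} a_n x^n with a_0 = 1.
Substitute y = x^r sum a_n x^n and match x^{r+n}. The recurrence is
  D(n) a_n - 3 a_{n-1} - 1 a_{n-2} = 0,  where D(n) = (r+n)(r+n-1) + (19/12)(r+n) + (1/12).
  a_n = [3 a_{n-1} + 1 a_{n-2}] / D(n).
Since the indicial polynomial factors as (r - r_1)(r - r_2), D(n) = (r_1 + n - r_1)(r_1 + n - r_2) = n(n + 1/12).
Evaluating step by step (a_0 = 1):
  n = 1: D(1) = 1(1 + 1/12) = 13/12; numerator = 3(1) = 3; a_1 = (3)/(13/12) = 36/13
  n = 2: D(2) = 2(2 + 1/12) = 25/6; numerator = 3(36/13) + 1(1) = 121/13; a_2 = (121/13)/(25/6) = 726/325
  n = 3: D(3) = 3(3 + 1/12) = 37/4; numerator = 3(726/325) + 1(36/13) = 3078/325; a_3 = (3078/325)/(37/4) = 12312/12025
  n = 4: D(4) = 4(4 + 1/12) = 49/3; numerator = 3(12312/12025) + 1(726/325) = 63798/12025; a_4 = (63798/12025)/(49/3) = 3906/12025
  n = 5: D(5) = 5(5 + 1/12) = 305/12; numerator = 3(3906/12025) + 1(12312/12025) = 4806/2405; a_5 = (4806/2405)/(305/12) = 57672/733525
  n = 6: D(6) = 6(6 + 1/12) = 73/2; numerator = 3(57672/733525) + 1(3906/12025) = 411282/733525; a_6 = (411282/733525)/(73/2) = 11268/733525

r = -1/4; a_0 = 1; a_1 = 36/13; a_2 = 726/325; a_3 = 12312/12025; a_4 = 3906/12025; a_5 = 57672/733525; a_6 = 11268/733525


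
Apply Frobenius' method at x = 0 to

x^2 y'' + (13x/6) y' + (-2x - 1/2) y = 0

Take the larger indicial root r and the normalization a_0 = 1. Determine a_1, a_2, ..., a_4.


Write in Frobenius form y'' + (p(x)/x) y' + (q(x)/x^2) y = 0:
  p(x) = 13/6,  q(x) = -2x - 1/2.
Indicial equation: r(r-1) + (13/6) r + (-1/2) = 0 -> roots r_1 = 1/3, r_2 = -3/2.
Take r = r_1 = 1/3. Let y(x) = x^r sum_{n>=0} a_n x^n with a_0 = 1.
Substitute y = x^r sum a_n x^n and match x^{r+n}. The recurrence is
  D(n) a_n - 2 a_{n-1} = 0,  where D(n) = (r+n)(r+n-1) + (13/6)(r+n) + (-1/2).
  a_n = 2 / D(n) * a_{n-1}.
Since the indicial polynomial factors as (r - r_1)(r - r_2), D(n) = (r_1 + n - r_1)(r_1 + n - r_2) = n(n + 11/6).
Evaluating step by step (a_0 = 1):
  n = 1: D(1) = 1(1 + 11/6) = 17/6; numerator = 2(1) = 2; a_1 = (2)/(17/6) = 12/17
  n = 2: D(2) = 2(2 + 11/6) = 23/3; numerator = 2(12/17) = 24/17; a_2 = (24/17)/(23/3) = 72/391
  n = 3: D(3) = 3(3 + 11/6) = 29/2; numerator = 2(72/391) = 144/391; a_3 = (144/391)/(29/2) = 288/11339
  n = 4: D(4) = 4(4 + 11/6) = 70/3; numerator = 2(288/11339) = 576/11339; a_4 = (576/11339)/(70/3) = 864/396865

r = 1/3; a_0 = 1; a_1 = 12/17; a_2 = 72/391; a_3 = 288/11339; a_4 = 864/396865


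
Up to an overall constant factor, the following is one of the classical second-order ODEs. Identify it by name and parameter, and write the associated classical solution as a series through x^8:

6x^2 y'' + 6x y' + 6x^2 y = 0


All three coefficients share the factor 6; dividing through by 6 gives  x^2 y'' + x y' + x^2 y = 0.
This matches the Bessel equation x^2 y'' + x y' + (x^2 - nu^2) y = 0 with nu^2 = 0, so nu = 0; the solution bounded at x = 0 is J_0(x).
Frobenius at x = 0: indicial roots ±nu; for r = nu the recurrence k(k + 2nu) c_k = -c_{k-2} gives the standard series J_nu(x) = sum_{k>=0} (-1)^k / (k! (k+nu)!) (x/2)^(2k+nu). Evaluate the first 5 terms:
  k = 0: (-1)^0 / (0! * 0! * 2^0) x^0 = 1/(1*1*1) x^0 = (1) x^0
  k = 1: (-1)^1 / (1! * 1! * 2^2) x^2 = -1/(1*1*4) x^2 = (-1/4) x^2
  k = 2: (-1)^2 / (2! * 2! * 2^4) x^4 = 1/(2*2*16) x^4 = (1/64) x^4
  k = 3: (-1)^3 / (3! * 3! * 2^6) x^6 = -1/(6*6*64) x^6 = (-1/2304) x^6
  k = 4: (-1)^4 / (4! * 4! * 2^8) x^8 = 1/(24*24*256) x^8 = (1/147456) x^8
Hence J_0(x) = x^8/147456 - x^6/2304 + x^4/64 - x^2/4 + 1 + ....

J_0(x); series = x^8/147456 - x^6/2304 + x^4/64 - x^2/4 + 1


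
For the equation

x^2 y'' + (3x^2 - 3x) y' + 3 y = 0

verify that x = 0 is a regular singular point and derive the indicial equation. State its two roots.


Divide by x^2 to reach normal form y'' + P_1(x) y' + P_2(x) y = 0 with P_1(x) = 3 - 3/x and P_2(x) = 3/x^2.
x = 0 is a singular point because the y'-coefficient 3 - 3/x has a pole at x = 0 and the y-coefficient 3/x^2 has a pole at x = 0.
It is a regular singular point because x P_1(x) = p(x) = 3x - 3 and x^2 P_2(x) = q(x) = 3 are polynomials, hence analytic at x = 0.
p(0) = -3,  q(0) = 3.
Indicial equation: r(r-1) + p(0) r + q(0) = 0, i.e. r^2 + (p(0) - 1) r + q(0) = 0, i.e. r^2 - 4 r + 3 = 0.
Discriminant: (-4)^2 - 4(3) = 4, so r = (4 ± 2)/2.
Solving: r_1 = 3, r_2 = 1.

indicial: r^2 - 4 r + 3 = 0; roots r_1 = 3, r_2 = 1


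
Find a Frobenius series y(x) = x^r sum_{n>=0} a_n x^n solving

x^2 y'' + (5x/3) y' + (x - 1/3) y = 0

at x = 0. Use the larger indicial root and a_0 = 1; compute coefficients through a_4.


Write in Frobenius form y'' + (p(x)/x) y' + (q(x)/x^2) y = 0:
  p(x) = 5/3,  q(x) = x - 1/3.
Indicial equation: r(r-1) + (5/3) r + (-1/3) = 0 -> roots r_1 = 1/3, r_2 = -1.
Take r = r_1 = 1/3. Let y(x) = x^r sum_{n>=0} a_n x^n with a_0 = 1.
Substitute y = x^r sum a_n x^n and match x^{r+n}. The recurrence is
  D(n) a_n + 1 a_{n-1} = 0,  where D(n) = (r+n)(r+n-1) + (5/3)(r+n) + (-1/3).
  a_n = -1 / D(n) * a_{n-1}.
Since the indicial polynomial factors as (r - r_1)(r - r_2), D(n) = (r_1 + n - r_1)(r_1 + n - r_2) = n(n + 4/3).
Evaluating step by step (a_0 = 1):
  n = 1: D(1) = 1(1 + 4/3) = 7/3; numerator = -1(1) = -1; a_1 = (-1)/(7/3) = -3/7
  n = 2: D(2) = 2(2 + 4/3) = 20/3; numerator = -1(-3/7) = 3/7; a_2 = (3/7)/(20/3) = 9/140
  n = 3: D(3) = 3(3 + 4/3) = 13; numerator = -1(9/140) = -9/140; a_3 = (-9/140)/(13) = -9/1820
  n = 4: D(4) = 4(4 + 4/3) = 64/3; numerator = -1(-9/1820) = 9/1820; a_4 = (9/1820)/(64/3) = 27/116480

r = 1/3; a_0 = 1; a_1 = -3/7; a_2 = 9/140; a_3 = -9/1820; a_4 = 27/116480


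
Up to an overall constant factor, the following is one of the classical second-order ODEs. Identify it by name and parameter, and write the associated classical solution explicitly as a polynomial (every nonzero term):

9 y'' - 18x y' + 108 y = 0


All three coefficients share the factor 9; dividing through by 9 gives  y'' - 2x y' + 12 y = 0.
This matches the Hermite equation y'' - 2x y' + 2n y = 0 with 2n = 12, so n = 6; the polynomial solution is H_6(x).
With y = sum_k a_k x^k, matching x^k gives (k+2)(k+1) a_{k+2} = 2(k - n) a_k = 2(k - 6) a_k. The right side vanishes at k = 6, so the series with the parity of 6 terminates at degree 6.
Standard normalization: leading coefficient of H_n is 2^n, so a_6 = 2^6 = 64. Work downward with a_k = (k+1)(k+2) a_{k+2} / (2(k - n)):
  a_4 = (5)(6)(64) / (2(4 - 6)) = 1920/(-4) = -480
  a_2 = (3)(4)(-480) / (2(2 - 6)) = -5760/(-8) = 720
  a_0 = (1)(2)(720) / (2(0 - 6)) = 1440/(-12) = -120
Hence H_6(x) = 64 x^6 - 480 x^4 + 720 x^2 - 120.

H_6(x); series = 64 x^6 - 480 x^4 + 720 x^2 - 120


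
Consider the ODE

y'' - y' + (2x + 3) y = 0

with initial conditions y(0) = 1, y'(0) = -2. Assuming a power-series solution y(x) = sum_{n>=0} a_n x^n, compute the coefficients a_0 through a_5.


Ansatz: y(x) = sum_{n>=0} a_n x^n, so y'(x) = sum_{n>=1} n a_n x^(n-1) and y''(x) = sum_{n>=2} n(n-1) a_n x^(n-2).
Substitute into P(x) y'' + Q(x) y' + R(x) y = 0 with P(x) = 1, Q(x) = -1, R(x) = 2x + 3, and match powers of x.
Initial conditions: a_0 = 1, a_1 = -2.
Setting the coefficient of each power of x to zero and solving order by order (substituting the coefficients already found):
  x^0: 2 a_2 - a_1 + 3 a_0 = 0  ->  2 a_2 = a_1 - 3 a_0 = -5  ->  a_2 = -5/2
  x^1: 6 a_3 - 2 a_2 + 3 a_1 + 2 a_0 = 0  ->  6 a_3 = 2 a_2 - 3 a_1 - 2 a_0 = -1  ->  a_3 = -1/6
  x^2: 12 a_4 - 3 a_3 + 3 a_2 + 2 a_1 = 0  ->  12 a_4 = 3 a_3 - 3 a_2 - 2 a_1 = 11  ->  a_4 = 11/12
  x^3: 20 a_5 - 4 a_4 + 3 a_3 + 2 a_2 = 0  ->  20 a_5 = 4 a_4 - 3 a_3 - 2 a_2 = 55/6  ->  a_5 = 11/24
Truncated series: y(x) = 1 - 2 x - (5/2) x^2 - (1/6) x^3 + (11/12) x^4 + (11/24) x^5 + O(x^6).

a_0 = 1; a_1 = -2; a_2 = -5/2; a_3 = -1/6; a_4 = 11/12; a_5 = 11/24


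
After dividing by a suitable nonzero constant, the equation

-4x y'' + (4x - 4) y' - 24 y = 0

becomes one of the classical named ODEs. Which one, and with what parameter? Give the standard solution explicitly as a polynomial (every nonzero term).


All three coefficients share the factor -4; dividing through by -4 gives  x y'' + (1 - x) y' + 6 y = 0.
This matches the Laguerre equation x y'' + (1 - x) y' + n y = 0 with n = 6; the polynomial solution is L_6(x).
With y = sum_k a_k x^k, matching x^k gives (k+1)k a_{k+1} + (k+1) a_{k+1} - k a_k + n a_k = 0, i.e. (k+1)^2 a_{k+1} = (k - n) a_k = (k - 6) a_k. The right side vanishes at k = 6, so the series terminates at degree 6.
Standard normalization L_n(0) = 1 gives a_0 = 1. Work upward with a_{k+1} = (k - 6) a_k / (k+1)^2:
  a_1 = (0 - 6)(1) / 1^2 = -6/1 = -6
  a_2 = (1 - 6)(-6) / 2^2 = 30/4 = 15/2
  a_3 = (2 - 6)(15/2) / 3^2 = -30/9 = -10/3
  a_4 = (3 - 6)(-10/3) / 4^2 = 10/16 = 5/8
  a_5 = (4 - 6)(5/8) / 5^2 = (-5/4)/25 = -1/20
  a_6 = (5 - 6)(-1/20) / 6^2 = (1/20)/36 = 1/720
Hence L_6(x) = x^6/720 - x^5/20 + 5 x^4/8 - 10 x^3/3 + 15 x^2/2 - 6 x + 1.

L_6(x); series = x^6/720 - x^5/20 + 5 x^4/8 - 10 x^3/3 + 15 x^2/2 - 6 x + 1


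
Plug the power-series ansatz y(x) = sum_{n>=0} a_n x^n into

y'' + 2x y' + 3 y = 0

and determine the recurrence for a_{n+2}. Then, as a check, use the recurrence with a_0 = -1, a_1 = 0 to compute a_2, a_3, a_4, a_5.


Substitute y = sum_n a_n x^n.
y''(x) has coefficient (n+2)(n+1) a_{n+2} at x^n;
2 x y'(x) has coefficient 2 n a_n at x^n (shift);
3 y(x) has coefficient 3 a_n at x^n.
Matching x^n: (n+2)(n+1) a_{n+2} + (2n + 3) a_n = 0.
Thus a_{n+2} = (-2n - 3) / ((n+1)(n+2)) * a_n.

Check with a_0 = -1, a_1 = 0 (apply the recurrence for n = 0, 1, 2, 3): a_0 = -1, a_1 = 0, a_2 = 3/2, a_3 = 0, a_4 = -7/8, a_5 = 0.

a_(n+2) = (-2n - 3) / ((n+1)(n+2)) * a_n; check: a_0 = -1, a_1 = 0, a_2 = 3/2, a_3 = 0, a_4 = -7/8, a_5 = 0


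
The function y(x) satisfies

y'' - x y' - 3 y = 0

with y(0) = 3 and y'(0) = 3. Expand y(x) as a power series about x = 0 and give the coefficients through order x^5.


Ansatz: y(x) = sum_{n>=0} a_n x^n, so y'(x) = sum_{n>=1} n a_n x^(n-1) and y''(x) = sum_{n>=2} n(n-1) a_n x^(n-2).
Substitute into P(x) y'' + Q(x) y' + R(x) y = 0 with P(x) = 1, Q(x) = -x, R(x) = -3, and match powers of x.
Initial conditions: a_0 = 3, a_1 = 3.
Setting the coefficient of each power of x to zero and solving order by order (substituting the coefficients already found):
  x^0: 2 a_2 - 3 a_0 = 0  ->  2 a_2 = 3 a_0 = 9  ->  a_2 = 9/2
  x^1: 6 a_3 - 4 a_1 = 0  ->  6 a_3 = 4 a_1 = 12  ->  a_3 = 2
  x^2: 12 a_4 - 5 a_2 = 0  ->  12 a_4 = 5 a_2 = 45/2  ->  a_4 = 15/8
  x^3: 20 a_5 - 6 a_3 = 0  ->  20 a_5 = 6 a_3 = 12  ->  a_5 = 3/5
Truncated series: y(x) = 3 + 3 x + (9/2) x^2 + 2 x^3 + (15/8) x^4 + (3/5) x^5 + O(x^6).

a_0 = 3; a_1 = 3; a_2 = 9/2; a_3 = 2; a_4 = 15/8; a_5 = 3/5


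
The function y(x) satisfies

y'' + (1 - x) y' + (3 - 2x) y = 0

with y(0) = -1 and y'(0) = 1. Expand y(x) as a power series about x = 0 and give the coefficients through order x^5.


Ansatz: y(x) = sum_{n>=0} a_n x^n, so y'(x) = sum_{n>=1} n a_n x^(n-1) and y''(x) = sum_{n>=2} n(n-1) a_n x^(n-2).
Substitute into P(x) y'' + Q(x) y' + R(x) y = 0 with P(x) = 1, Q(x) = 1 - x, R(x) = 3 - 2x, and match powers of x.
Initial conditions: a_0 = -1, a_1 = 1.
Setting the coefficient of each power of x to zero and solving order by order (substituting the coefficients already found):
  x^0: 2 a_2 + a_1 + 3 a_0 = 0  ->  2 a_2 = -a_1 - 3 a_0 = 2  ->  a_2 = 1
  x^1: 6 a_3 + 2 a_2 + 2 a_1 - 2 a_0 = 0  ->  6 a_3 = -2 a_2 - 2 a_1 + 2 a_0 = -6  ->  a_3 = -1
  x^2: 12 a_4 + 3 a_3 + a_2 - 2 a_1 = 0  ->  12 a_4 = -3 a_3 - a_2 + 2 a_1 = 4  ->  a_4 = 1/3
  x^3: 20 a_5 + 4 a_4 - 2 a_2 = 0  ->  20 a_5 = -4 a_4 + 2 a_2 = 2/3  ->  a_5 = 1/30
Truncated series: y(x) = -1 + x + x^2 - x^3 + (1/3) x^4 + (1/30) x^5 + O(x^6).

a_0 = -1; a_1 = 1; a_2 = 1; a_3 = -1; a_4 = 1/3; a_5 = 1/30


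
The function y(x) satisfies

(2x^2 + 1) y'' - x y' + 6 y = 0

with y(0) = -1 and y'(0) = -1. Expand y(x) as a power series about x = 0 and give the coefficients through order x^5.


Ansatz: y(x) = sum_{n>=0} a_n x^n, so y'(x) = sum_{n>=1} n a_n x^(n-1) and y''(x) = sum_{n>=2} n(n-1) a_n x^(n-2).
Substitute into P(x) y'' + Q(x) y' + R(x) y = 0 with P(x) = 2x^2 + 1, Q(x) = -x, R(x) = 6, and match powers of x.
Initial conditions: a_0 = -1, a_1 = -1.
Setting the coefficient of each power of x to zero and solving order by order (substituting the coefficients already found):
  x^0: 2 a_2 + 6 a_0 = 0  ->  2 a_2 = -6 a_0 = 6  ->  a_2 = 3
  x^1: 6 a_3 + 5 a_1 = 0  ->  6 a_3 = -5 a_1 = 5  ->  a_3 = 5/6
  x^2: 12 a_4 + 8 a_2 = 0  ->  12 a_4 = -8 a_2 = -24  ->  a_4 = -2
  x^3: 20 a_5 + 15 a_3 = 0  ->  20 a_5 = -15 a_3 = -25/2  ->  a_5 = -5/8
Truncated series: y(x) = -1 - x + 3 x^2 + (5/6) x^3 - 2 x^4 - (5/8) x^5 + O(x^6).

a_0 = -1; a_1 = -1; a_2 = 3; a_3 = 5/6; a_4 = -2; a_5 = -5/8


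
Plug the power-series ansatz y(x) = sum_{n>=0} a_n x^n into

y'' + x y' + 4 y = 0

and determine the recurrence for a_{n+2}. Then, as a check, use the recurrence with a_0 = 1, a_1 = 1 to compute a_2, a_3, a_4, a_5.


Substitute y = sum_n a_n x^n.
y''(x) has coefficient (n+2)(n+1) a_{n+2} at x^n;
x y'(x) has coefficient n a_n at x^n (shift);
4 y(x) has coefficient 4 a_n at x^n.
Matching x^n: (n+2)(n+1) a_{n+2} + (n + 4) a_n = 0.
Thus a_{n+2} = (-n - 4) / ((n+1)(n+2)) * a_n.

Check with a_0 = 1, a_1 = 1 (apply the recurrence for n = 0, 1, 2, 3): a_0 = 1, a_1 = 1, a_2 = -2, a_3 = -5/6, a_4 = 1, a_5 = 7/24.

a_(n+2) = (-n - 4) / ((n+1)(n+2)) * a_n; check: a_0 = 1, a_1 = 1, a_2 = -2, a_3 = -5/6, a_4 = 1, a_5 = 7/24


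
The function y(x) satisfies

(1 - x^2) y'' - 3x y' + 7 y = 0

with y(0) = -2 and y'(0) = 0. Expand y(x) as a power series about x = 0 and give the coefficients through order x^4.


Ansatz: y(x) = sum_{n>=0} a_n x^n, so y'(x) = sum_{n>=1} n a_n x^(n-1) and y''(x) = sum_{n>=2} n(n-1) a_n x^(n-2).
Substitute into P(x) y'' + Q(x) y' + R(x) y = 0 with P(x) = 1 - x^2, Q(x) = -3x, R(x) = 7, and match powers of x.
Initial conditions: a_0 = -2, a_1 = 0.
Setting the coefficient of each power of x to zero and solving order by order (substituting the coefficients already found):
  x^0: 2 a_2 + 7 a_0 = 0  ->  2 a_2 = -7 a_0 = 14  ->  a_2 = 7
  x^1: 6 a_3 + 4 a_1 = 0  ->  6 a_3 = -4 a_1 = 0  ->  a_3 = 0
  x^2: 12 a_4 - a_2 = 0  ->  12 a_4 = a_2 = 7  ->  a_4 = 7/12
Truncated series: y(x) = -2 + 7 x^2 + (7/12) x^4 + O(x^5).

a_0 = -2; a_1 = 0; a_2 = 7; a_3 = 0; a_4 = 7/12


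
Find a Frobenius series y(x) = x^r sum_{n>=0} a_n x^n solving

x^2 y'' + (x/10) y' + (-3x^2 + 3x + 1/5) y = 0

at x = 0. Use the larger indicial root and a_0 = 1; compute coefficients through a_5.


Write in Frobenius form y'' + (p(x)/x) y' + (q(x)/x^2) y = 0:
  p(x) = 1/10,  q(x) = -3x^2 + 3x + 1/5.
Indicial equation: r(r-1) + (1/10) r + (1/5) = 0 -> roots r_1 = 1/2, r_2 = 2/5.
Take r = r_1 = 1/2. Let y(x) = x^r sum_{n>=0} a_n x^n with a_0 = 1.
Substitute y = x^r sum a_n x^n and match x^{r+n}. The recurrence is
  D(n) a_n + 3 a_{n-1} - 3 a_{n-2} = 0,  where D(n) = (r+n)(r+n-1) + (1/10)(r+n) + (1/5).
  a_n = [-3 a_{n-1} + 3 a_{n-2}] / D(n).
Since the indicial polynomial factors as (r - r_1)(r - r_2), D(n) = (r_1 + n - r_1)(r_1 + n - r_2) = n(n + 1/10).
Evaluating step by step (a_0 = 1):
  n = 1: D(1) = 1(1 + 1/10) = 11/10; numerator = -3(1) = -3; a_1 = (-3)/(11/10) = -30/11
  n = 2: D(2) = 2(2 + 1/10) = 21/5; numerator = -3(-30/11) + 3(1) = 123/11; a_2 = (123/11)/(21/5) = 205/77
  n = 3: D(3) = 3(3 + 1/10) = 93/10; numerator = -3(205/77) + 3(-30/11) = -1245/77; a_3 = (-1245/77)/(93/10) = -4150/2387
  n = 4: D(4) = 4(4 + 1/10) = 82/5; numerator = -3(-4150/2387) + 3(205/77) = 2865/217; a_4 = (2865/217)/(82/5) = 14325/17794
  n = 5: D(5) = 5(5 + 1/10) = 51/2; numerator = -3(14325/17794) + 3(-4150/2387) = -213375/27962; a_5 = (-213375/27962)/(51/2) = -71125/237677

r = 1/2; a_0 = 1; a_1 = -30/11; a_2 = 205/77; a_3 = -4150/2387; a_4 = 14325/17794; a_5 = -71125/237677


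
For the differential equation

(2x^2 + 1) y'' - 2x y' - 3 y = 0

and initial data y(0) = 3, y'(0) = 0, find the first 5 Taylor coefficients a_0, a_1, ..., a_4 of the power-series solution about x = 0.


Ansatz: y(x) = sum_{n>=0} a_n x^n, so y'(x) = sum_{n>=1} n a_n x^(n-1) and y''(x) = sum_{n>=2} n(n-1) a_n x^(n-2).
Substitute into P(x) y'' + Q(x) y' + R(x) y = 0 with P(x) = 2x^2 + 1, Q(x) = -2x, R(x) = -3, and match powers of x.
Initial conditions: a_0 = 3, a_1 = 0.
Setting the coefficient of each power of x to zero and solving order by order (substituting the coefficients already found):
  x^0: 2 a_2 - 3 a_0 = 0  ->  2 a_2 = 3 a_0 = 9  ->  a_2 = 9/2
  x^1: 6 a_3 - 5 a_1 = 0  ->  6 a_3 = 5 a_1 = 0  ->  a_3 = 0
  x^2: 12 a_4 - 3 a_2 = 0  ->  12 a_4 = 3 a_2 = 27/2  ->  a_4 = 9/8
Truncated series: y(x) = 3 + (9/2) x^2 + (9/8) x^4 + O(x^5).

a_0 = 3; a_1 = 0; a_2 = 9/2; a_3 = 0; a_4 = 9/8


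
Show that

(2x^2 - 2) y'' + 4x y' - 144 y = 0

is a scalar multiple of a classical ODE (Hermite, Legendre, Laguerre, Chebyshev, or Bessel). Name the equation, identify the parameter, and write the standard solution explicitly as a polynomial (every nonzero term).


All three coefficients share the factor -2; dividing through by -2 gives  (1 - x^2) y'' - 2x y' + 72 y = 0.
This matches the Legendre equation (1 - x^2) y'' - 2x y' + n(n+1) y = 0 (note the -2x y' term) with n(n+1) = 72, so n = 8; the polynomial solution is P_8(x).
With y = sum_k a_k x^k, matching x^k gives (k+2)(k+1) a_{k+2} = [k(k+1) - n(n+1)] a_k = (k - 8)(k + 9) a_k. The right side vanishes at k = 8, so the series with the parity of 8 terminates at degree 8.
Standard normalization (P_n(1) = 1): leading coefficient (2n)!/(2^n (n!)^2) = 20922789888000/(256*1625702400) = 6435/128, so a_8 = 6435/128. Work downward with a_k = (k+1)(k+2) a_{k+2} / ((k - 8)(k + 9)):
  a_6 = (7)(8)(6435/128) / ((6 - 8)(6 + 9)) = (45045/16)/(-30) = -3003/32
  a_4 = (5)(6)(-3003/32) / ((4 - 8)(4 + 9)) = (-45045/16)/(-52) = 3465/64
  a_2 = (3)(4)(3465/64) / ((2 - 8)(2 + 9)) = (10395/16)/(-66) = -315/32
  a_0 = (1)(2)(-315/32) / ((0 - 8)(0 + 9)) = (-315/16)/(-72) = 35/128
Hence P_8(x) = 6435 x^8/128 - 3003 x^6/32 + 3465 x^4/64 - 315 x^2/32 + 35/128.

P_8(x); series = 6435 x^8/128 - 3003 x^6/32 + 3465 x^4/64 - 315 x^2/32 + 35/128


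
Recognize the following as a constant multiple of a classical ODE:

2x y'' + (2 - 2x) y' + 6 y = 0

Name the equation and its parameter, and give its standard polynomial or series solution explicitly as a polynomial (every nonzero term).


All three coefficients share the factor 2; dividing through by 2 gives  x y'' + (1 - x) y' + 3 y = 0.
This matches the Laguerre equation x y'' + (1 - x) y' + n y = 0 with n = 3; the polynomial solution is L_3(x).
With y = sum_k a_k x^k, matching x^k gives (k+1)k a_{k+1} + (k+1) a_{k+1} - k a_k + n a_k = 0, i.e. (k+1)^2 a_{k+1} = (k - n) a_k = (k - 3) a_k. The right side vanishes at k = 3, so the series terminates at degree 3.
Standard normalization L_n(0) = 1 gives a_0 = 1. Work upward with a_{k+1} = (k - 3) a_k / (k+1)^2:
  a_1 = (0 - 3)(1) / 1^2 = -3/1 = -3
  a_2 = (1 - 3)(-3) / 2^2 = 6/4 = 3/2
  a_3 = (2 - 3)(3/2) / 3^2 = (-3/2)/9 = -1/6
Hence L_3(x) = -x^3/6 + 3 x^2/2 - 3 x + 1.

L_3(x); series = -x^3/6 + 3 x^2/2 - 3 x + 1


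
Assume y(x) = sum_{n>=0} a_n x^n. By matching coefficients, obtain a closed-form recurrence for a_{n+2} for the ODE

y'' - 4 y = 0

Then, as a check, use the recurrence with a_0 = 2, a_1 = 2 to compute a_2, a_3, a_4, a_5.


Substitute y = sum_n a_n x^n into y'' + (const) y = 0.
y''(x) = sum_{n>=0} (n+2)(n+1) a_{n+2} x^n.
The ODE becomes sum_n [(n+2)(n+1) a_{n+2} - 4 a_n] x^n = 0.
Setting each coefficient to zero gives the recurrence:
  (n+2)(n+1) a_{n+2} - 4 a_n = 0,
  a_{n+2} = 4 / ((n+1)(n+2)) a_n.

Check with a_0 = 2, a_1 = 2 (apply the recurrence for n = 0, 1, 2, 3): a_0 = 2, a_1 = 2, a_2 = 4, a_3 = 4/3, a_4 = 4/3, a_5 = 4/15.

a_{n+2} = 4/((n+1)(n+2)) * a_n; check: a_0 = 2, a_1 = 2, a_2 = 4, a_3 = 4/3, a_4 = 4/3, a_5 = 4/15


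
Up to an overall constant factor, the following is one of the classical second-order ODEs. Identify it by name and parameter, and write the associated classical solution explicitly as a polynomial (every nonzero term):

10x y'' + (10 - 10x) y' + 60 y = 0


All three coefficients share the factor 10; dividing through by 10 gives  x y'' + (1 - x) y' + 6 y = 0.
This matches the Laguerre equation x y'' + (1 - x) y' + n y = 0 with n = 6; the polynomial solution is L_6(x).
With y = sum_k a_k x^k, matching x^k gives (k+1)k a_{k+1} + (k+1) a_{k+1} - k a_k + n a_k = 0, i.e. (k+1)^2 a_{k+1} = (k - n) a_k = (k - 6) a_k. The right side vanishes at k = 6, so the series terminates at degree 6.
Standard normalization L_n(0) = 1 gives a_0 = 1. Work upward with a_{k+1} = (k - 6) a_k / (k+1)^2:
  a_1 = (0 - 6)(1) / 1^2 = -6/1 = -6
  a_2 = (1 - 6)(-6) / 2^2 = 30/4 = 15/2
  a_3 = (2 - 6)(15/2) / 3^2 = -30/9 = -10/3
  a_4 = (3 - 6)(-10/3) / 4^2 = 10/16 = 5/8
  a_5 = (4 - 6)(5/8) / 5^2 = (-5/4)/25 = -1/20
  a_6 = (5 - 6)(-1/20) / 6^2 = (1/20)/36 = 1/720
Hence L_6(x) = x^6/720 - x^5/20 + 5 x^4/8 - 10 x^3/3 + 15 x^2/2 - 6 x + 1.

L_6(x); series = x^6/720 - x^5/20 + 5 x^4/8 - 10 x^3/3 + 15 x^2/2 - 6 x + 1


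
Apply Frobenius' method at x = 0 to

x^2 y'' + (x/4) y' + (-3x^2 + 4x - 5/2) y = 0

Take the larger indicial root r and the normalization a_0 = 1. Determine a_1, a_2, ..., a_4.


Write in Frobenius form y'' + (p(x)/x) y' + (q(x)/x^2) y = 0:
  p(x) = 1/4,  q(x) = -3x^2 + 4x - 5/2.
Indicial equation: r(r-1) + (1/4) r + (-5/2) = 0 -> roots r_1 = 2, r_2 = -5/4.
Take r = r_1 = 2. Let y(x) = x^r sum_{n>=0} a_n x^n with a_0 = 1.
Substitute y = x^r sum a_n x^n and match x^{r+n}. The recurrence is
  D(n) a_n + 4 a_{n-1} - 3 a_{n-2} = 0,  where D(n) = (r+n)(r+n-1) + (1/4)(r+n) + (-5/2).
  a_n = [-4 a_{n-1} + 3 a_{n-2}] / D(n).
Since the indicial polynomial factors as (r - r_1)(r - r_2), D(n) = (r_1 + n - r_1)(r_1 + n - r_2) = n(n + 13/4).
Evaluating step by step (a_0 = 1):
  n = 1: D(1) = 1(1 + 13/4) = 17/4; numerator = -4(1) = -4; a_1 = (-4)/(17/4) = -16/17
  n = 2: D(2) = 2(2 + 13/4) = 21/2; numerator = -4(-16/17) + 3(1) = 115/17; a_2 = (115/17)/(21/2) = 230/357
  n = 3: D(3) = 3(3 + 13/4) = 75/4; numerator = -4(230/357) + 3(-16/17) = -1928/357; a_3 = (-1928/357)/(75/4) = -7712/26775
  n = 4: D(4) = 4(4 + 13/4) = 29; numerator = -4(-7712/26775) + 3(230/357) = 82598/26775; a_4 = (82598/26775)/(29) = 82598/776475

r = 2; a_0 = 1; a_1 = -16/17; a_2 = 230/357; a_3 = -7712/26775; a_4 = 82598/776475


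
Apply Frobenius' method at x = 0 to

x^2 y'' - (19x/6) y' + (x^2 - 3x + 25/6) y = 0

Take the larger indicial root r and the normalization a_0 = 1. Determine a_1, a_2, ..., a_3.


Write in Frobenius form y'' + (p(x)/x) y' + (q(x)/x^2) y = 0:
  p(x) = -19/6,  q(x) = x^2 - 3x + 25/6.
Indicial equation: r(r-1) + (-19/6) r + (25/6) = 0 -> roots r_1 = 5/2, r_2 = 5/3.
Take r = r_1 = 5/2. Let y(x) = x^r sum_{n>=0} a_n x^n with a_0 = 1.
Substitute y = x^r sum a_n x^n and match x^{r+n}. The recurrence is
  D(n) a_n - 3 a_{n-1} + 1 a_{n-2} = 0,  where D(n) = (r+n)(r+n-1) + (-19/6)(r+n) + (25/6).
  a_n = [3 a_{n-1} - 1 a_{n-2}] / D(n).
Since the indicial polynomial factors as (r - r_1)(r - r_2), D(n) = (r_1 + n - r_1)(r_1 + n - r_2) = n(n + 5/6).
Evaluating step by step (a_0 = 1):
  n = 1: D(1) = 1(1 + 5/6) = 11/6; numerator = 3(1) = 3; a_1 = (3)/(11/6) = 18/11
  n = 2: D(2) = 2(2 + 5/6) = 17/3; numerator = 3(18/11) - 1(1) = 43/11; a_2 = (43/11)/(17/3) = 129/187
  n = 3: D(3) = 3(3 + 5/6) = 23/2; numerator = 3(129/187) - 1(18/11) = 81/187; a_3 = (81/187)/(23/2) = 162/4301

r = 5/2; a_0 = 1; a_1 = 18/11; a_2 = 129/187; a_3 = 162/4301


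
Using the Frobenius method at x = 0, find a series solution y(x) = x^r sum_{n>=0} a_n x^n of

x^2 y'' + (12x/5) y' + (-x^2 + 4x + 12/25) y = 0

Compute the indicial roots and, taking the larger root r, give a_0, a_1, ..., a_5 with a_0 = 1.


Write in Frobenius form y'' + (p(x)/x) y' + (q(x)/x^2) y = 0:
  p(x) = 12/5,  q(x) = -x^2 + 4x + 12/25.
Indicial equation: r(r-1) + (12/5) r + (12/25) = 0 -> roots r_1 = -3/5, r_2 = -4/5.
Take r = r_1 = -3/5. Let y(x) = x^r sum_{n>=0} a_n x^n with a_0 = 1.
Substitute y = x^r sum a_n x^n and match x^{r+n}. The recurrence is
  D(n) a_n + 4 a_{n-1} - 1 a_{n-2} = 0,  where D(n) = (r+n)(r+n-1) + (12/5)(r+n) + (12/25).
  a_n = [-4 a_{n-1} + 1 a_{n-2}] / D(n).
Since the indicial polynomial factors as (r - r_1)(r - r_2), D(n) = (r_1 + n - r_1)(r_1 + n - r_2) = n(n + 1/5).
Evaluating step by step (a_0 = 1):
  n = 1: D(1) = 1(1 + 1/5) = 6/5; numerator = -4(1) = -4; a_1 = (-4)/(6/5) = -10/3
  n = 2: D(2) = 2(2 + 1/5) = 22/5; numerator = -4(-10/3) + 1(1) = 43/3; a_2 = (43/3)/(22/5) = 215/66
  n = 3: D(3) = 3(3 + 1/5) = 48/5; numerator = -4(215/66) + 1(-10/3) = -180/11; a_3 = (-180/11)/(48/5) = -75/44
  n = 4: D(4) = 4(4 + 1/5) = 84/5; numerator = -4(-75/44) + 1(215/66) = 665/66; a_4 = (665/66)/(84/5) = 475/792
  n = 5: D(5) = 5(5 + 1/5) = 26; numerator = -4(475/792) + 1(-75/44) = -1625/396; a_5 = (-1625/396)/(26) = -125/792

r = -3/5; a_0 = 1; a_1 = -10/3; a_2 = 215/66; a_3 = -75/44; a_4 = 475/792; a_5 = -125/792


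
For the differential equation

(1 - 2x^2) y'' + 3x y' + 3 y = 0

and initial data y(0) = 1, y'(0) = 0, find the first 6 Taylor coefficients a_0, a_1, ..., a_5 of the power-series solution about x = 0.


Ansatz: y(x) = sum_{n>=0} a_n x^n, so y'(x) = sum_{n>=1} n a_n x^(n-1) and y''(x) = sum_{n>=2} n(n-1) a_n x^(n-2).
Substitute into P(x) y'' + Q(x) y' + R(x) y = 0 with P(x) = 1 - 2x^2, Q(x) = 3x, R(x) = 3, and match powers of x.
Initial conditions: a_0 = 1, a_1 = 0.
Setting the coefficient of each power of x to zero and solving order by order (substituting the coefficients already found):
  x^0: 2 a_2 + 3 a_0 = 0  ->  2 a_2 = -3 a_0 = -3  ->  a_2 = -3/2
  x^1: 6 a_3 + 6 a_1 = 0  ->  6 a_3 = -6 a_1 = 0  ->  a_3 = 0
  x^2: 12 a_4 + 5 a_2 = 0  ->  12 a_4 = -5 a_2 = 15/2  ->  a_4 = 5/8
  x^3: 20 a_5 = 0  ->  a_5 = 0
Truncated series: y(x) = 1 - (3/2) x^2 + (5/8) x^4 + O(x^6).

a_0 = 1; a_1 = 0; a_2 = -3/2; a_3 = 0; a_4 = 5/8; a_5 = 0


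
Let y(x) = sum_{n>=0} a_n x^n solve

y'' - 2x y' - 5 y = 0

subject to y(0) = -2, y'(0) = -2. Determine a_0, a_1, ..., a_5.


Ansatz: y(x) = sum_{n>=0} a_n x^n, so y'(x) = sum_{n>=1} n a_n x^(n-1) and y''(x) = sum_{n>=2} n(n-1) a_n x^(n-2).
Substitute into P(x) y'' + Q(x) y' + R(x) y = 0 with P(x) = 1, Q(x) = -2x, R(x) = -5, and match powers of x.
Initial conditions: a_0 = -2, a_1 = -2.
Setting the coefficient of each power of x to zero and solving order by order (substituting the coefficients already found):
  x^0: 2 a_2 - 5 a_0 = 0  ->  2 a_2 = 5 a_0 = -10  ->  a_2 = -5
  x^1: 6 a_3 - 7 a_1 = 0  ->  6 a_3 = 7 a_1 = -14  ->  a_3 = -7/3
  x^2: 12 a_4 - 9 a_2 = 0  ->  12 a_4 = 9 a_2 = -45  ->  a_4 = -15/4
  x^3: 20 a_5 - 11 a_3 = 0  ->  20 a_5 = 11 a_3 = -77/3  ->  a_5 = -77/60
Truncated series: y(x) = -2 - 2 x - 5 x^2 - (7/3) x^3 - (15/4) x^4 - (77/60) x^5 + O(x^6).

a_0 = -2; a_1 = -2; a_2 = -5; a_3 = -7/3; a_4 = -15/4; a_5 = -77/60


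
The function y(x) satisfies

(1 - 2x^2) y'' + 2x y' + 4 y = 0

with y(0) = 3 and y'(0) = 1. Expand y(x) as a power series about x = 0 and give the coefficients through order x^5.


Ansatz: y(x) = sum_{n>=0} a_n x^n, so y'(x) = sum_{n>=1} n a_n x^(n-1) and y''(x) = sum_{n>=2} n(n-1) a_n x^(n-2).
Substitute into P(x) y'' + Q(x) y' + R(x) y = 0 with P(x) = 1 - 2x^2, Q(x) = 2x, R(x) = 4, and match powers of x.
Initial conditions: a_0 = 3, a_1 = 1.
Setting the coefficient of each power of x to zero and solving order by order (substituting the coefficients already found):
  x^0: 2 a_2 + 4 a_0 = 0  ->  2 a_2 = -4 a_0 = -12  ->  a_2 = -6
  x^1: 6 a_3 + 6 a_1 = 0  ->  6 a_3 = -6 a_1 = -6  ->  a_3 = -1
  x^2: 12 a_4 + 4 a_2 = 0  ->  12 a_4 = -4 a_2 = 24  ->  a_4 = 2
  x^3: 20 a_5 - 2 a_3 = 0  ->  20 a_5 = 2 a_3 = -2  ->  a_5 = -1/10
Truncated series: y(x) = 3 + x - 6 x^2 - x^3 + 2 x^4 - (1/10) x^5 + O(x^6).

a_0 = 3; a_1 = 1; a_2 = -6; a_3 = -1; a_4 = 2; a_5 = -1/10


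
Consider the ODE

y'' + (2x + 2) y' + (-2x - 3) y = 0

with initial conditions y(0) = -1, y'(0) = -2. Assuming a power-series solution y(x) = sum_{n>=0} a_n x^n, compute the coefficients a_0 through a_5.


Ansatz: y(x) = sum_{n>=0} a_n x^n, so y'(x) = sum_{n>=1} n a_n x^(n-1) and y''(x) = sum_{n>=2} n(n-1) a_n x^(n-2).
Substitute into P(x) y'' + Q(x) y' + R(x) y = 0 with P(x) = 1, Q(x) = 2x + 2, R(x) = -2x - 3, and match powers of x.
Initial conditions: a_0 = -1, a_1 = -2.
Setting the coefficient of each power of x to zero and solving order by order (substituting the coefficients already found):
  x^0: 2 a_2 + 2 a_1 - 3 a_0 = 0  ->  2 a_2 = -2 a_1 + 3 a_0 = 1  ->  a_2 = 1/2
  x^1: 6 a_3 + 4 a_2 - a_1 - 2 a_0 = 0  ->  6 a_3 = -4 a_2 + a_1 + 2 a_0 = -6  ->  a_3 = -1
  x^2: 12 a_4 + 6 a_3 + a_2 - 2 a_1 = 0  ->  12 a_4 = -6 a_3 - a_2 + 2 a_1 = 3/2  ->  a_4 = 1/8
  x^3: 20 a_5 + 8 a_4 + 3 a_3 - 2 a_2 = 0  ->  20 a_5 = -8 a_4 - 3 a_3 + 2 a_2 = 3  ->  a_5 = 3/20
Truncated series: y(x) = -1 - 2 x + (1/2) x^2 - x^3 + (1/8) x^4 + (3/20) x^5 + O(x^6).

a_0 = -1; a_1 = -2; a_2 = 1/2; a_3 = -1; a_4 = 1/8; a_5 = 3/20


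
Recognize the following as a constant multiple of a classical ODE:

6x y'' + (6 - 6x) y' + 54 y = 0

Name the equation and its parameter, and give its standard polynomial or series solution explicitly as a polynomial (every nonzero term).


All three coefficients share the factor 6; dividing through by 6 gives  x y'' + (1 - x) y' + 9 y = 0.
This matches the Laguerre equation x y'' + (1 - x) y' + n y = 0 with n = 9; the polynomial solution is L_9(x).
With y = sum_k a_k x^k, matching x^k gives (k+1)k a_{k+1} + (k+1) a_{k+1} - k a_k + n a_k = 0, i.e. (k+1)^2 a_{k+1} = (k - n) a_k = (k - 9) a_k. The right side vanishes at k = 9, so the series terminates at degree 9.
Standard normalization L_n(0) = 1 gives a_0 = 1. Work upward with a_{k+1} = (k - 9) a_k / (k+1)^2:
  a_1 = (0 - 9)(1) / 1^2 = -9/1 = -9
  a_2 = (1 - 9)(-9) / 2^2 = 72/4 = 18
  a_3 = (2 - 9)(18) / 3^2 = -126/9 = -14
  a_4 = (3 - 9)(-14) / 4^2 = 84/16 = 21/4
  a_5 = (4 - 9)(21/4) / 5^2 = (-105/4)/25 = -21/20
  a_6 = (5 - 9)(-21/20) / 6^2 = (21/5)/36 = 7/60
  a_7 = (6 - 9)(7/60) / 7^2 = (-7/20)/49 = -1/140
  a_8 = (7 - 9)(-1/140) / 8^2 = (1/70)/64 = 1/4480
  a_9 = (8 - 9)(1/4480) / 9^2 = (-1/4480)/81 = -1/362880
Hence L_9(x) = -x^9/362880 + x^8/4480 - x^7/140 + 7 x^6/60 - 21 x^5/20 + 21 x^4/4 - 14 x^3 + 18 x^2 - 9 x + 1.

L_9(x); series = -x^9/362880 + x^8/4480 - x^7/140 + 7 x^6/60 - 21 x^5/20 + 21 x^4/4 - 14 x^3 + 18 x^2 - 9 x + 1
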